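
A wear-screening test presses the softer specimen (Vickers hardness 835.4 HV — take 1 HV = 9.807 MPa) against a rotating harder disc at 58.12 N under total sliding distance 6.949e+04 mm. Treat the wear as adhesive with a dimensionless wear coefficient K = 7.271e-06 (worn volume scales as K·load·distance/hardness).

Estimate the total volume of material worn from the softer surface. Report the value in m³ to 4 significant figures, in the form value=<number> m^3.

Quoted intermediates are rounded, and all arithmetic keeps exact precision; one last rounding, at 4 significant digits.
Convert: Path length L = 6.949e+04 mm = 69.49 m.
Convert: Hardness H = 835.4 HV × 9.807 MPa/HV = 8193 MPa = 8.193e+09 Pa.
As SI base values: W = 58.12 N, H = 8.193e+09 Pa, K = 7.271e-06.
Archard volume V = K·W·L/H = 7.271e-06 · 58.12 · 69.49 / 8.193e+09 = 3.584e-12 m³.

value=3.584e-12 m^3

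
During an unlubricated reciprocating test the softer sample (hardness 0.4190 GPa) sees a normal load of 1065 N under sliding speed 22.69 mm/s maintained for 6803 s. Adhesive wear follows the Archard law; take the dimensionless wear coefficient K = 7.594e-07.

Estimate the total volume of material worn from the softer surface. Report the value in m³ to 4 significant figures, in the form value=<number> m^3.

Shown intermediates are rounded. The computation holds exact precision; a lone final rounding, at 4 significant figures.
Sliding speed v = 22.69 mm/s = 0.02269 m/s. Distance L = v·t = 0.02269 m/s × 6803 s = 154.4 m.
Hardness H = 0.4190 GPa = 4.190e+08 Pa.
Collected in SI base units: W = 1065 N, H = 4.190e+08 Pa, K = 7.594e-07.
Apply Archard: V = K·W·L/H = 7.594e-07 · 1065 · 154.4 / 4.190e+08 = 2.979e-10 m³.

value=2.979e-10 m^3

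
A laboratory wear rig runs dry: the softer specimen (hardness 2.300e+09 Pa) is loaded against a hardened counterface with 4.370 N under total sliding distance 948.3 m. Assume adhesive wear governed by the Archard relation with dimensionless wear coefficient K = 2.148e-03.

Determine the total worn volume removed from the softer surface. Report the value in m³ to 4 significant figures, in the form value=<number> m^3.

Displayed values are rounded. The computation keeps exact precision, and one last rounding, at four significant figures.
Expressed in SI base units: W = 4.370 N, H = 2.300e+09 Pa, K = 2.148e-03.
Wear volume V = K·W·L/H = 2.148e-03 · 4.370 · 948.3 / 2.300e+09 = 3.870e-09 m³.

value=3.870e-09 m^3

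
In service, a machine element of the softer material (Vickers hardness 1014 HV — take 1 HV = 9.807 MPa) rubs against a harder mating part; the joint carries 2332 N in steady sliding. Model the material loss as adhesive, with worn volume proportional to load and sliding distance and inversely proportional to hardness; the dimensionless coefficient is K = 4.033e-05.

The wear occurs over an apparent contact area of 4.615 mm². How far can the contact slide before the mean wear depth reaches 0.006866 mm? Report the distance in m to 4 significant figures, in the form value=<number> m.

value=3.350 m

All working math holds exact precision, and intermediate values are displayed rounded. Rounded just once: four significant digits.
Convert: Hardness H = 1014 HV × 9.807 MPa/HV = 9944 MPa = 9.944e+09 Pa.
Convert: Contact area A = 4.615 mm² = 4.615e-06 m².
Convert: Depth limit h_lim = 0.006866 mm = 6.866e-06 m.
SI base units throughout: W = 2332 N, H = 9.944e+09 Pa, K = 4.033e-05.
Volume at the limit: V_lim = h_lim·A = 6.866e-06 · 4.615e-06 = 3.169e-11 m³.
Thus life L = V_lim·H/(K·W) = 3.169e-11 · 9.944e+09 / (4.033e-05 · 2332) = 3.350 m.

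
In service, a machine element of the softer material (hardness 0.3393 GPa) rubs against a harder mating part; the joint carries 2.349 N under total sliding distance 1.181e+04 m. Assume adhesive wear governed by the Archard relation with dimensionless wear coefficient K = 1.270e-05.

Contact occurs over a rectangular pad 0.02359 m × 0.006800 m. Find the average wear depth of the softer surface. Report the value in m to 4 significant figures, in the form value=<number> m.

value=6.473e-06 m

Each operation carries full precision; intermediate values are displayed rounded — a lone final rounding, at 4 significant figures.
Hardness H = 0.3393 GPa = 3.393e+08 Pa.
Contact area A = 0.02359 m × 0.006800 m = 1.604e-04 m².
As SI base values: W = 2.349 N, H = 3.393e+08 Pa, K = 1.270e-05.
Volume removed: V = K·W·L/H = 1.270e-05 · 2.349 · 1.181e+04 / 3.393e+08 = 1.038e-09 m³.
Depth of wear h = V/A = 1.038e-09 / 1.604e-04 = 6.473e-06 m.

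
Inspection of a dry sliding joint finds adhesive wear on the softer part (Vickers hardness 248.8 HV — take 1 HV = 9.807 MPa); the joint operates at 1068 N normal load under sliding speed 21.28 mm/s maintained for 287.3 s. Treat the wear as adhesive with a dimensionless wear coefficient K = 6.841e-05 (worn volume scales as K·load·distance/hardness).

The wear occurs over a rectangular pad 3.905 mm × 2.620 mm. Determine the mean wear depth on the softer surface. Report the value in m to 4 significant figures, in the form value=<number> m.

Displayed values are rounded. The algebra runs at exact precision. Rounded just once: four significant digits.
Convert: Sliding speed v = 21.28 mm/s = 0.02128 m/s. Distance L = v·t = 0.02128 m/s × 287.3 s = 6.114 m.
Convert: Hardness H = 248.8 HV × 9.807 MPa/HV = 2440 MPa = 2.440e+09 Pa.
Convert: Pad sides 3.905 mm × 2.620 mm = 0.003905 m × 0.002620 m. Contact area A = 0.003905 m × 0.002620 m = 1.023e-05 m².
SI base units throughout: W = 1068 N, H = 2.440e+09 Pa, K = 6.841e-05.
Apply Archard: V = K·W·L/H = 6.841e-05 · 1068 · 6.114 / 2.440e+09 = 1.831e-10 m³.
Depth h = V/A = 1.831e-10 / 1.023e-05 = 1.789e-05 m.

value=1.789e-05 m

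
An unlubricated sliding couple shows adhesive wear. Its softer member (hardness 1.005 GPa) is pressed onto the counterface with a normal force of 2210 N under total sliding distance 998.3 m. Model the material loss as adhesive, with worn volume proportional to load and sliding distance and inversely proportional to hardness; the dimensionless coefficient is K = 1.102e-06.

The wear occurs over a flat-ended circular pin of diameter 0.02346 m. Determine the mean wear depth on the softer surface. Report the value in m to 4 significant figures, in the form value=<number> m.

value=5.597e-06 m

Every step maintains full precision. Intermediate values are printed rounded. Rounded once at the end, at four significant figures.
Hardness H = 1.005 GPa = 1.005e+09 Pa.
Contact area A = π·d²/4 = π·(0.02346 m)²/4 = 4.323e-04 m².
SI base units throughout: W = 2210 N, H = 1.005e+09 Pa, K = 1.102e-06.
Wear volume V = K·W·L/H = 1.102e-06 · 2210 · 998.3 / 1.005e+09 = 2.419e-09 m³.
Mean depth h = V/A = 2.419e-09 / 4.323e-04 = 5.597e-06 m.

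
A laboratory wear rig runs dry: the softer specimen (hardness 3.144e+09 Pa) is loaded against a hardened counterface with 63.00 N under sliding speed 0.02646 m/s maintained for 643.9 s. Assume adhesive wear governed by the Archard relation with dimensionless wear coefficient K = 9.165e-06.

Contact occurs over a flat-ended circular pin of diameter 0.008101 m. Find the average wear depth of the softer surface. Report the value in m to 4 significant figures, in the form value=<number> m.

value=6.071e-08 m

Intermediate values are shown rounded; the algebra carries full precision — one final rounding: 4 significant digits.
Sliding distance L = v·t = 0.02646 m/s × 643.9 s = 17.04 m.
Contact area A = π·d²/4 = π·(0.008101 m)²/4 = 5.154e-05 m².
As SI base values: W = 63.00 N, H = 3.144e+09 Pa, K = 9.165e-06.
Wear volume V = K·W·L/H = 9.165e-06 · 63.00 · 17.04 / 3.144e+09 = 3.129e-12 m³.
Wear depth h = V/A = 3.129e-12 / 5.154e-05 = 6.071e-08 m.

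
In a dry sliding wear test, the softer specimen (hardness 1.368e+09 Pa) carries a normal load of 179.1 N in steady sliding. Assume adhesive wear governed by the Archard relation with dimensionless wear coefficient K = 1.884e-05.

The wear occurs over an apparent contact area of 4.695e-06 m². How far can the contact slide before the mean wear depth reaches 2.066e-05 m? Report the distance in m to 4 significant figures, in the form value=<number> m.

value=39.33 m

The intermediates are printed rounded. The algebra maintains full precision; one final rounding, at 4 significant figures.
In SI base units: W = 179.1 N, H = 1.368e+09 Pa, K = 1.884e-05.
Permissible volume V_lim = h_lim·A = 2.066e-05 · 4.695e-06 = 9.700e-11 m³.
Life L = V_lim·H/(K·W) = 9.700e-11 · 1.368e+09 / (1.884e-05 · 179.1) = 39.33 m.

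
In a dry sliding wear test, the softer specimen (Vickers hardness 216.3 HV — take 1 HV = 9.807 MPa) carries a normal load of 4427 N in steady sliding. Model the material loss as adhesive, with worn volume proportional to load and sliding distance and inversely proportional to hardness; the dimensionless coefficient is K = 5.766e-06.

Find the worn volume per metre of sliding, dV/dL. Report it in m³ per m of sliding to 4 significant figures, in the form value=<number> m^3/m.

Intermediates are shown rounded. All working math carries full float precision, and one final rounding: 4 significant digits.
Convert: Hardness H = 216.3 HV × 9.807 MPa/HV = 2121 MPa = 2.121e+09 Pa.
Working in SI base units: W = 4427 N, H = 2.121e+09 Pa, K = 5.766e-06.
Rate of wear dV/dL = K·W/H: 5.766e-06 · 4427 / 2.121e+09 = 1.203e-11 m³/m.

value=1.203e-11 m^3/m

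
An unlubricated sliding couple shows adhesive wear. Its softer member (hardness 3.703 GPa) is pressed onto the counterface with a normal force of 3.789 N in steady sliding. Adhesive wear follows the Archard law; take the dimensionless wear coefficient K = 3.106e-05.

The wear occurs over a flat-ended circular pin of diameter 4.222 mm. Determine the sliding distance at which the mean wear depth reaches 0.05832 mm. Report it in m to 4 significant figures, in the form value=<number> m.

value=2.569e+04 m

All arithmetic runs at exact precision — the intermediates are displayed rounded, and one last rounding: four significant digits.
Convert: Hardness H = 3.703 GPa = 3.703e+09 Pa.
Convert: Pin diameter d = 4.222 mm = 0.004222 m. Contact area A = π·d²/4 = π·(0.004222 m)²/4 = 1.400e-05 m².
Convert: Depth limit h_lim = 0.05832 mm = 5.832e-05 m.
In SI base units: W = 3.789 N, H = 3.703e+09 Pa, K = 3.106e-05.
Limit volume V_lim = h_lim·A = 5.832e-05 · 1.400e-05 = 8.165e-10 m³.
So the life L = V_lim·H/(K·W) = 8.165e-10 · 3.703e+09 / (3.106e-05 · 3.789) = 2.569e+04 m.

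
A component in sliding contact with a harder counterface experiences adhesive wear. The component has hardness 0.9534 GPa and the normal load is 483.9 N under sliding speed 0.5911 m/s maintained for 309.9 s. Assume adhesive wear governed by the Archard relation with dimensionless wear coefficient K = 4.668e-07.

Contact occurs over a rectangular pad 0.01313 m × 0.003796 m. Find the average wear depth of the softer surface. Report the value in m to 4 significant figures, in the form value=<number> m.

Every step maintains exact precision; shown intermediates are rounded — one final rounding: 4 significant digits.
Sliding distance L = v·t = 0.5911 m/s × 309.9 s = 183.2 m.
Hardness H = 0.9534 GPa = 9.534e+08 Pa.
Contact area A = 0.01313 m × 0.003796 m = 4.984e-05 m².
Working in SI base units: W = 483.9 N, H = 9.534e+08 Pa, K = 4.668e-07.
Archard volume V = K·W·L/H = 4.668e-07 · 483.9 · 183.2 / 9.534e+08 = 4.340e-11 m³.
Mean depth h = V/A = 4.340e-11 / 4.984e-05 = 8.708e-07 m.

value=8.708e-07 m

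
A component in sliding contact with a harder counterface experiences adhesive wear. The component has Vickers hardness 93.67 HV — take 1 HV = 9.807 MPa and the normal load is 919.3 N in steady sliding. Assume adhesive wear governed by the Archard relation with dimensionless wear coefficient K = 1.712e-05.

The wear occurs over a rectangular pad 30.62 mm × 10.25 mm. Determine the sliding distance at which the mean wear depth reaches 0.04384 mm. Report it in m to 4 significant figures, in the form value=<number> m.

All working math keeps exact precision — the intermediates are shown rounded — rounded just once, at four significant digits.
Convert: Hardness H = 93.67 HV × 9.807 MPa/HV = 918.6 MPa = 9.186e+08 Pa.
Convert: Pad sides 30.62 mm × 10.25 mm = 0.03062 m × 0.01025 m. Contact area A = 0.03062 m × 0.01025 m = 3.139e-04 m².
Convert: Depth limit h_lim = 0.04384 mm = 4.384e-05 m.
As SI base values: W = 919.3 N, H = 9.186e+08 Pa, K = 1.712e-05.
Volume at the limit: V_lim = h_lim·A = 4.384e-05 · 3.139e-04 = 1.376e-08 m³.
Thus life L = V_lim·H/(K·W) = 1.376e-08 · 9.186e+08 / (1.712e-05 · 919.3) = 803.1 m.

value=803.1 m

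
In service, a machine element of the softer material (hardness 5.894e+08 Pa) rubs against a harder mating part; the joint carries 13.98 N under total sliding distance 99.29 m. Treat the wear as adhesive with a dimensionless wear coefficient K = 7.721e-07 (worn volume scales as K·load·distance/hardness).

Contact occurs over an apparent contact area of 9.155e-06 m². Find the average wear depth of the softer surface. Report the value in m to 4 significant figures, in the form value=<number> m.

The intermediates are printed rounded — the computation maintains exact precision. Rounded just once, at four significant figures.
In SI base units, W = 13.98 N, H = 5.894e+08 Pa, K = 7.721e-07.
Archard relation: V = K·W·L/H = 7.721e-07 · 13.98 · 99.29 / 5.894e+08 = 1.818e-12 m³.
Mean wear depth h = V/A = 1.818e-12 / 9.155e-06 = 1.986e-07 m.

value=1.986e-07 m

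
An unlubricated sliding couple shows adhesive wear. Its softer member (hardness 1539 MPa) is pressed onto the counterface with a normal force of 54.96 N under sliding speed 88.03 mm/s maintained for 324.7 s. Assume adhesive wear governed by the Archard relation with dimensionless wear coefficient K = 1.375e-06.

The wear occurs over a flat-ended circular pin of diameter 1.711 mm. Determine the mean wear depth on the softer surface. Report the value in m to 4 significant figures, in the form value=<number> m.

value=6.104e-07 m

Each operation runs at full float precision, and shown intermediates are rounded; rounded once at the end to four significant digits.
Sliding speed v = 88.03 mm/s = 0.08803 m/s. Distance covered L = v·t = 0.08803 m/s × 324.7 s = 28.58 m.
Hardness H = 1539 MPa = 1.539e+09 Pa.
Pin diameter d = 1.711 mm = 0.001711 m. Contact area A = π·d²/4 = π·(0.001711 m)²/4 = 2.299e-06 m².
Working in SI base units: W = 54.96 N, H = 1.539e+09 Pa, K = 1.375e-06.
Wear volume V = K·W·L/H = 1.375e-06 · 54.96 · 28.58 / 1.539e+09 = 1.404e-12 m³.
Depth of wear h = V/A = 1.404e-12 / 2.299e-06 = 6.104e-07 m.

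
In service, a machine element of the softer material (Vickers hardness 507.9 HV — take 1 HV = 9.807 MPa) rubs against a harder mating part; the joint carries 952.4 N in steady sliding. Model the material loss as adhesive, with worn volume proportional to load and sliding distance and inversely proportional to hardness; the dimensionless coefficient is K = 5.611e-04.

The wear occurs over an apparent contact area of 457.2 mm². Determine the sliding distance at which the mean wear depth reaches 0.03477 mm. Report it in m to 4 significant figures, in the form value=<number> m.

value=148.2 m

Quoted intermediates are rounded. All arithmetic holds full precision. Rounded once at the end to 4 significant figures.
Convert: Hardness H = 507.9 HV × 9.807 MPa/HV = 4981 MPa = 4.981e+09 Pa.
Convert: Contact area A = 457.2 mm² = 4.572e-04 m².
Convert: Depth limit h_lim = 0.03477 mm = 3.477e-05 m.
As SI base values: W = 952.4 N, H = 4.981e+09 Pa, K = 5.611e-04.
Volume at the limit: V_lim = h_lim·A = 3.477e-05 · 4.572e-04 = 1.590e-08 m³.
Inverting, life L = V_lim·H/(K·W) = 1.590e-08 · 4.981e+09 / (5.611e-04 · 952.4) = 148.2 m.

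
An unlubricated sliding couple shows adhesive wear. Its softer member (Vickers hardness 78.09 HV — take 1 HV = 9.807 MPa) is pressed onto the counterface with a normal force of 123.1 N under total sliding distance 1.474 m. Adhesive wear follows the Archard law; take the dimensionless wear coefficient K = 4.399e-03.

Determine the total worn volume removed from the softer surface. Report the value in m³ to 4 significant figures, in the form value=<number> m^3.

value=1.042e-09 m^3

Printed values are rounded. The computation carries full float precision. Rounded just once to four significant digits.
Convert: Hardness H = 78.09 HV × 9.807 MPa/HV = 765.8 MPa = 7.658e+08 Pa.
Collected in SI base units: W = 123.1 N, H = 7.658e+08 Pa, K = 4.399e-03.
Worn volume V = K·W·L/H = 4.399e-03 · 123.1 · 1.474 / 7.658e+08 = 1.042e-09 m³.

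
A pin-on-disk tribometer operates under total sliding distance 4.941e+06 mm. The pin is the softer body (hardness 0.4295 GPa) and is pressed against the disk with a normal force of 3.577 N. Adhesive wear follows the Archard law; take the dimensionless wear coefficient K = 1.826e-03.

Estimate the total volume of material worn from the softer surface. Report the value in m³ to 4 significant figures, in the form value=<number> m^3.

The algebra holds exact precision, and intermediate values are shown rounded, and one last rounding: four significant digits.
Path length L = 4.941e+06 mm = 4941 m.
Hardness H = 0.4295 GPa = 4.295e+08 Pa.
Working in SI base units: W = 3.577 N, H = 4.295e+08 Pa, K = 1.826e-03.
Archard volume V = K·W·L/H = 1.826e-03 · 3.577 · 4941 / 4.295e+08 = 7.514e-08 m³.

value=7.514e-08 m^3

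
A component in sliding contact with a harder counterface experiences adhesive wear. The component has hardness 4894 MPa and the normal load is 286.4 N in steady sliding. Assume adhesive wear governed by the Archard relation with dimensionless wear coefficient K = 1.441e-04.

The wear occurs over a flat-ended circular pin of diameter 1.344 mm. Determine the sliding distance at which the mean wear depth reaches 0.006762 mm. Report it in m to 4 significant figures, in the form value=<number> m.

The intermediates appear rounded. Every step carries full precision. Rounded once at the end to 4 significant figures.
Convert: Hardness H = 4894 MPa = 4.894e+09 Pa.
Convert: Pin diameter d = 1.344 mm = 0.001344 m. Contact area A = π·d²/4 = π·(0.001344 m)²/4 = 1.419e-06 m².
Convert: Depth limit h_lim = 0.006762 mm = 6.762e-06 m.
SI base units throughout: W = 286.4 N, H = 4.894e+09 Pa, K = 1.441e-04.
Volume at the limit: V_lim = h_lim·A = 6.762e-06 · 1.419e-06 = 9.593e-12 m³.
Thus life L = V_lim·H/(K·W) = 9.593e-12 · 4.894e+09 / (1.441e-04 · 286.4) = 1.138 m.

value=1.138 m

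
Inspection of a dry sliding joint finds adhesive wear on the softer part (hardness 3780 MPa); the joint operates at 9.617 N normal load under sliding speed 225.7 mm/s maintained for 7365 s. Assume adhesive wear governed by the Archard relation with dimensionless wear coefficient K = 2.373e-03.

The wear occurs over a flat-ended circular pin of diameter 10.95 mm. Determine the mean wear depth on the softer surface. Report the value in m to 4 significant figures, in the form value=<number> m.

Shown intermediates are rounded — the algebra carries exact precision. Rounded just once to 4 significant digits.
Convert: Sliding speed v = 225.7 mm/s = 0.2257 m/s. Total distance L = v·t = 0.2257 m/s × 7365 s = 1662 m.
Convert: Hardness H = 3780 MPa = 3.780e+09 Pa.
Convert: Pin diameter d = 10.95 mm = 0.01095 m. Contact area A = π·d²/4 = π·(0.01095 m)²/4 = 9.417e-05 m².
Expressed in SI base units: W = 9.617 N, H = 3.780e+09 Pa, K = 2.373e-03.
Wear volume V = K·W·L/H = 2.373e-03 · 9.617 · 1662 / 3.780e+09 = 1.004e-08 m³.
Depth of wear h = V/A = 1.004e-08 / 9.417e-05 = 1.066e-04 m.

value=1.066e-04 m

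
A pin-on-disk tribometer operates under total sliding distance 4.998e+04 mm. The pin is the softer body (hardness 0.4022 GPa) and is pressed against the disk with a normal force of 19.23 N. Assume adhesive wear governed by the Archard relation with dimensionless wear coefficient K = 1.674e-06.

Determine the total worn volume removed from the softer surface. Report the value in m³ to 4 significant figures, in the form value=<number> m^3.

Intermediates are printed rounded, and the algebra holds exact precision; one final rounding to four significant digits.
Path length L = 4.998e+04 mm = 49.98 m.
Hardness H = 0.4022 GPa = 4.022e+08 Pa.
Expressed in SI base units: W = 19.23 N, H = 4.022e+08 Pa, K = 1.674e-06.
Volume removed: V = K·W·L/H = 1.674e-06 · 19.23 · 49.98 / 4.022e+08 = 4.000e-12 m³.

value=4.000e-12 m^3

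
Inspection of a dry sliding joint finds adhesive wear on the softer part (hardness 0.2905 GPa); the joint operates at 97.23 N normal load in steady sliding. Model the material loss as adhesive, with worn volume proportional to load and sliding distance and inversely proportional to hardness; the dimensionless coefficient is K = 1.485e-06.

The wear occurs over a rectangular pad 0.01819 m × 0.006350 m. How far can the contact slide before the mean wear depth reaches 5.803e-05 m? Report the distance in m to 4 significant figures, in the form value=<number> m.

Intermediate values are displayed rounded. The algebra maintains exact precision, and rounded once at the end to 4 significant digits.
Convert: Hardness H = 0.2905 GPa = 2.905e+08 Pa.
Convert: Contact area A = 0.01819 m × 0.006350 m = 1.155e-04 m².
As SI base values: W = 97.23 N, H = 2.905e+08 Pa, K = 1.485e-06.
Allowed volume V_lim = h_lim·A = 5.803e-05 · 1.155e-04 = 6.703e-09 m³.
Sliding life L = V_lim·H/(K·W) = 6.703e-09 · 2.905e+08 / (1.485e-06 · 97.23) = 1.349e+04 m.

value=1.349e+04 m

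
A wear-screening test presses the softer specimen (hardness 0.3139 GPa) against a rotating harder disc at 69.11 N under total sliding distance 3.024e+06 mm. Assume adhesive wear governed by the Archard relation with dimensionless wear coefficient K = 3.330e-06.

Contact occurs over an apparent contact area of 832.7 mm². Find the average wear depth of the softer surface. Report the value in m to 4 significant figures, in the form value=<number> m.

Intermediate values appear rounded. The algebra runs at exact precision — one last rounding, at four significant digits.
The distance L = 3.024e+06 mm = 3024 m.
Hardness H = 0.3139 GPa = 3.139e+08 Pa.
Contact area A = 832.7 mm² = 8.327e-04 m².
Restated in SI base units: W = 69.11 N, H = 3.139e+08 Pa, K = 3.330e-06.
Worn volume V = K·W·L/H = 3.330e-06 · 69.11 · 3024 / 3.139e+08 = 2.217e-09 m³.
Mean depth h = V/A = 2.217e-09 / 8.327e-04 = 2.662e-06 m.

value=2.662e-06 m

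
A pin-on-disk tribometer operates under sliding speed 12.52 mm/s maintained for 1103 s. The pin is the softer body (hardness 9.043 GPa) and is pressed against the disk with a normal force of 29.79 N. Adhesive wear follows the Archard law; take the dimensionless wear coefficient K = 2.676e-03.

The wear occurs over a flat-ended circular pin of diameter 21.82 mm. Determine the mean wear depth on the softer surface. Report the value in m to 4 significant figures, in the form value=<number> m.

value=3.256e-07 m

Intermediate values are shown rounded, and the computation maintains full precision, and one last rounding, at four significant digits.
Sliding speed v = 12.52 mm/s = 0.01252 m/s. Path length L = v·t = 0.01252 m/s × 1103 s = 13.81 m.
Hardness H = 9.043 GPa = 9.043e+09 Pa.
Pin diameter d = 21.82 mm = 0.02182 m. Contact area A = π·d²/4 = π·(0.02182 m)²/4 = 3.739e-04 m².
SI base units throughout: W = 29.79 N, H = 9.043e+09 Pa, K = 2.676e-03.
Apply Archard: V = K·W·L/H = 2.676e-03 · 29.79 · 13.81 / 9.043e+09 = 1.217e-10 m³.
Depth h = V/A = 1.217e-10 / 3.739e-04 = 3.256e-07 m.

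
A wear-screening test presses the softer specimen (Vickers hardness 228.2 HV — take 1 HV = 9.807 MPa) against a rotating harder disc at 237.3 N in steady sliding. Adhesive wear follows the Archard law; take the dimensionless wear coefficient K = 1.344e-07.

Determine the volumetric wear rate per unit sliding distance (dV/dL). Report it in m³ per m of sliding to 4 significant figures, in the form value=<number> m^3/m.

value=1.425e-14 m^3/m

All working math keeps full float precision, and intermediate values appear rounded. Rounded just once, at 4 significant figures.
Convert: Hardness H = 228.2 HV × 9.807 MPa/HV = 2238 MPa = 2.238e+09 Pa.
Working in SI base units: W = 237.3 N, H = 2.238e+09 Pa, K = 1.344e-07.
The wear rate dV/dL = K·W/H: 1.344e-07 · 237.3 / 2.238e+09 = 1.425e-14 m³/m.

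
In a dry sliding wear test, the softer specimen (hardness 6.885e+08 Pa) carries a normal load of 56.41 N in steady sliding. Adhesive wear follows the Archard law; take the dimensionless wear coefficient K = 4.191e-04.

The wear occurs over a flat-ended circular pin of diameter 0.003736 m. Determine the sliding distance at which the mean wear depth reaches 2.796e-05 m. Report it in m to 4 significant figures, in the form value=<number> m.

value=8.926 m

All working math carries exact precision, and the intermediates are shown rounded — rounded once at the end, at four significant figures.
Contact area A = π·d²/4 = π·(0.003736 m)²/4 = 1.096e-05 m².
In SI base units: W = 56.41 N, H = 6.885e+08 Pa, K = 4.191e-04.
Limit volume V_lim = h_lim·A = 2.796e-05 · 1.096e-05 = 3.065e-10 m³.
Inverting, life L = V_lim·H/(K·W) = 3.065e-10 · 6.885e+08 / (4.191e-04 · 56.41) = 8.926 m.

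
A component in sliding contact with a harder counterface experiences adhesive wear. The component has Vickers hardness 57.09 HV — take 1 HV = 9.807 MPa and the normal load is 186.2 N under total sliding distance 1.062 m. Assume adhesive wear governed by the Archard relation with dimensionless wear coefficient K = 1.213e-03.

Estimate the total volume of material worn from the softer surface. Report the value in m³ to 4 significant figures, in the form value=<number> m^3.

Intermediates are shown rounded, and the algebra keeps full precision. Rounded once at the end: 4 significant digits.
Convert: Hardness H = 57.09 HV × 9.807 MPa/HV = 559.9 MPa = 5.599e+08 Pa.
SI base units throughout: W = 186.2 N, H = 5.599e+08 Pa, K = 1.213e-03.
Archard volume V = K·W·L/H = 1.213e-03 · 186.2 · 1.062 / 5.599e+08 = 4.284e-10 m³.

value=4.284e-10 m^3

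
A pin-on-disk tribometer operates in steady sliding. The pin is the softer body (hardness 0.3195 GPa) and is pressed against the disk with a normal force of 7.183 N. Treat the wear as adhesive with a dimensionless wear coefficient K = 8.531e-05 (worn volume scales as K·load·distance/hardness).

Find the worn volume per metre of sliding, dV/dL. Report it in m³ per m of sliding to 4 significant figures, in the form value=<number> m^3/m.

value=1.918e-12 m^3/m

The intermediates are printed rounded — the algebra holds full precision, and one final rounding to 4 significant figures.
Hardness H = 0.3195 GPa = 3.195e+08 Pa.
Expressed in SI base units: W = 7.183 N, H = 3.195e+08 Pa, K = 8.531e-05.
Wear rate dV/dL = K·W/H: 8.531e-05 · 7.183 / 3.195e+08 = 1.918e-12 m³/m.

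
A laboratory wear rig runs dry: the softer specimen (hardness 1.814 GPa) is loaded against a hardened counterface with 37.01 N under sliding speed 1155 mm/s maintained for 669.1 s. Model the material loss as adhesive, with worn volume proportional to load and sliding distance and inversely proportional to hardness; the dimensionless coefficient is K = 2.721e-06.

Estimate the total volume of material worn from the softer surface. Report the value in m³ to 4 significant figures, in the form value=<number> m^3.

Displayed values are rounded — all arithmetic maintains full float precision, and rounded just once to four significant digits.
Sliding speed v = 1155 mm/s = 1.155 m/s. Distance L = v·t = 1.155 m/s × 669.1 s = 772.8 m.
Hardness H = 1.814 GPa = 1.814e+09 Pa.
Restated in SI base units: W = 37.01 N, H = 1.814e+09 Pa, K = 2.721e-06.
Wear volume V = K·W·L/H = 2.721e-06 · 37.01 · 772.8 / 1.814e+09 = 4.290e-11 m³.

value=4.290e-11 m^3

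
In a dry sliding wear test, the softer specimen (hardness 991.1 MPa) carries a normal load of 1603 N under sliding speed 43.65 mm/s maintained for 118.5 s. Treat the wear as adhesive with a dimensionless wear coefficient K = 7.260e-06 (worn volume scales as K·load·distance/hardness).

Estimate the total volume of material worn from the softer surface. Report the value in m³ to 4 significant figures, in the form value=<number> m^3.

The intermediates appear rounded — all working math keeps full float precision; rounded once at the end: 4 significant digits.
Sliding speed v = 43.65 mm/s = 0.04365 m/s. Distance covered L = v·t = 0.04365 m/s × 118.5 s = 5.173 m.
Hardness H = 991.1 MPa = 9.911e+08 Pa.
As SI base values: W = 1603 N, H = 9.911e+08 Pa, K = 7.260e-06.
The Archard volume V = K·W·L/H = 7.260e-06 · 1603 · 5.173 / 9.911e+08 = 6.074e-11 m³.

value=6.074e-11 m^3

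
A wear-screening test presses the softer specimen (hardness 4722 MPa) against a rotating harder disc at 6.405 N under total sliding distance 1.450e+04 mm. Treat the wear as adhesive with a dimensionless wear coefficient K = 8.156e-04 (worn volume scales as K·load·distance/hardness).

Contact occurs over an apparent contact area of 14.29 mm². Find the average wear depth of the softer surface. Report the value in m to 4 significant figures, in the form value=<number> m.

Intermediate values are displayed rounded. The computation keeps exact precision; one last rounding, at four significant figures.
Sliding distance L = 1.450e+04 mm = 14.50 m.
Hardness H = 4722 MPa = 4.722e+09 Pa.
Contact area A = 14.29 mm² = 1.429e-05 m².
As SI base values: W = 6.405 N, H = 4.722e+09 Pa, K = 8.156e-04.
Volume removed: V = K·W·L/H = 8.156e-04 · 6.405 · 14.50 / 4.722e+09 = 1.604e-11 m³.
Depth of wear h = V/A = 1.604e-11 / 1.429e-05 = 1.123e-06 m.

value=1.123e-06 m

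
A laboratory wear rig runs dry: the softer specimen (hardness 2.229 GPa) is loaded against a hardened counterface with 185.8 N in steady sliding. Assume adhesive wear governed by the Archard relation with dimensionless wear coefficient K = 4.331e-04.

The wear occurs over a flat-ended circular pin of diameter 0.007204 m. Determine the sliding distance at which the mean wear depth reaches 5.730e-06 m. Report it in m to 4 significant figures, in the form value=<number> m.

value=6.469 m

Every step runs at exact precision, and shown intermediates are rounded — one final rounding, at four significant digits.
Hardness H = 2.229 GPa = 2.229e+09 Pa.
Contact area A = π·d²/4 = π·(0.007204 m)²/4 = 4.076e-05 m².
In SI base units, W = 185.8 N, H = 2.229e+09 Pa, K = 4.331e-04.
At the depth limit, V_lim = h_lim·A = 5.730e-06 · 4.076e-05 = 2.336e-10 m³.
So the life L = V_lim·H/(K·W) = 2.336e-10 · 2.229e+09 / (4.331e-04 · 185.8) = 6.469 m.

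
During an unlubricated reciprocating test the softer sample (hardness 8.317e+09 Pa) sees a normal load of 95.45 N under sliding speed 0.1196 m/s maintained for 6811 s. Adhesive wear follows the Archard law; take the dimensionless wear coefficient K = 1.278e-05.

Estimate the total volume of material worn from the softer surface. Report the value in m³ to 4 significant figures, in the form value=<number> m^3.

value=1.195e-10 m^3

Quoted intermediates are rounded. The algebra carries exact precision — rounded once at the end to 4 significant digits.
Sliding distance L = v·t = 0.1196 m/s × 6811 s = 814.6 m.
Restated in SI base units: W = 95.45 N, H = 8.317e+09 Pa, K = 1.278e-05.
Wear volume V = K·W·L/H = 1.278e-05 · 95.45 · 814.6 / 8.317e+09 = 1.195e-10 m³.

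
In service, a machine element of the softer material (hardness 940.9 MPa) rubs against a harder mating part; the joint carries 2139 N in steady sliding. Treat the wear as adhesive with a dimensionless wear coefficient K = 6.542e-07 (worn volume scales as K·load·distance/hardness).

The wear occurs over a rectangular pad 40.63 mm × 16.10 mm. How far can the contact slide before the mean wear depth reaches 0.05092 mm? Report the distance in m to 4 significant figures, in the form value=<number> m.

Intermediates are displayed rounded — each operation carries full precision. Rounded once at the end to four significant figures.
Convert: Hardness H = 940.9 MPa = 9.409e+08 Pa.
Convert: Pad sides 40.63 mm × 16.10 mm = 0.04063 m × 0.01610 m. Contact area A = 0.04063 m × 0.01610 m = 6.541e-04 m².
Convert: Depth limit h_lim = 0.05092 mm = 5.092e-05 m.
SI base units throughout: W = 2139 N, H = 9.409e+08 Pa, K = 6.542e-07.
Allowed volume V_lim = h_lim·A = 5.092e-05 · 6.541e-04 = 3.331e-08 m³.
Thus life L = V_lim·H/(K·W) = 3.331e-08 · 9.409e+08 / (6.542e-07 · 2139) = 2.240e+04 m.

value=2.240e+04 m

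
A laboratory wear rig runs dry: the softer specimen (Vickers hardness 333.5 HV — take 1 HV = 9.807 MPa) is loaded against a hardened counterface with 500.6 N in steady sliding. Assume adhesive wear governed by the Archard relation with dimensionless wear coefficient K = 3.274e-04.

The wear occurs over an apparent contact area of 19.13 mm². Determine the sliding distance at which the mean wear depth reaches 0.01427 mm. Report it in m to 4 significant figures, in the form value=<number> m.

value=5.448 m

Displayed values are rounded — the computation keeps full precision; a single final rounding, at 4 significant figures.
Hardness H = 333.5 HV × 9.807 MPa/HV = 3271 MPa = 3.271e+09 Pa.
Contact area A = 19.13 mm² = 1.913e-05 m².
Depth limit h_lim = 0.01427 mm = 1.427e-05 m.
Collected in SI base units: W = 500.6 N, H = 3.271e+09 Pa, K = 3.274e-04.
Allowed volume V_lim = h_lim·A = 1.427e-05 · 1.913e-05 = 2.730e-10 m³.
Life L = V_lim·H/(K·W) = 2.730e-10 · 3.271e+09 / (3.274e-04 · 500.6) = 5.448 m.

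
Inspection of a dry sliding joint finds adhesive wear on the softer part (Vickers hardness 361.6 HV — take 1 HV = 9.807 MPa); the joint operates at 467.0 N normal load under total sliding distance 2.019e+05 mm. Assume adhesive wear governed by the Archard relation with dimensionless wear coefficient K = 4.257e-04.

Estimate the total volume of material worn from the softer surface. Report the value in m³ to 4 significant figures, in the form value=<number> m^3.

value=1.132e-08 m^3

Displayed values are rounded; every step carries exact precision — rounded once at the end, at 4 significant digits.
Convert: Sliding distance L = 2.019e+05 mm = 201.9 m.
Convert: Hardness H = 361.6 HV × 9.807 MPa/HV = 3546 MPa = 3.546e+09 Pa.
As SI base values: W = 467.0 N, H = 3.546e+09 Pa, K = 4.257e-04.
Wear volume V = K·W·L/H = 4.257e-04 · 467.0 · 201.9 / 3.546e+09 = 1.132e-08 m³.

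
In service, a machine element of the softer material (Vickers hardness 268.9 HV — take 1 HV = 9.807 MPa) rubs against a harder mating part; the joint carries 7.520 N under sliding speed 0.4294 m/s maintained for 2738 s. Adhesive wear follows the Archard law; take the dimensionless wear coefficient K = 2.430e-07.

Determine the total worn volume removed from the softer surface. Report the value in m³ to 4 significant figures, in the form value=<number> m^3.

value=8.147e-13 m^3

Printed values are rounded; all arithmetic runs at exact precision. Rounded just once, at 4 significant figures.
Convert: Total distance L = v·t = 0.4294 m/s × 2738 s = 1176 m.
Convert: Hardness H = 268.9 HV × 9.807 MPa/HV = 2637 MPa = 2.637e+09 Pa.
As SI base values: W = 7.520 N, H = 2.637e+09 Pa, K = 2.430e-07.
Wear volume V = K·W·L/H = 2.430e-07 · 7.520 · 1176 / 2.637e+09 = 8.147e-13 m³.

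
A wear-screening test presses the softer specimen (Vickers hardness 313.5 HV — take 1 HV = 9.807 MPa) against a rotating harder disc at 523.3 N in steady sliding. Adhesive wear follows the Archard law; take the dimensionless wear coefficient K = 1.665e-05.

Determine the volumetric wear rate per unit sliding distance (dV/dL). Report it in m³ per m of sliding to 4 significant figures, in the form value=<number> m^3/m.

value=2.834e-12 m^3/m

Intermediates are shown rounded, and all working math runs at exact precision; rounded just once to four significant figures.
Hardness H = 313.5 HV × 9.807 MPa/HV = 3074 MPa = 3.074e+09 Pa.
Restated in SI base units: W = 523.3 N, H = 3.074e+09 Pa, K = 1.665e-05.
Sliding wear rate dV/dL = K·W/H (independent of L): 1.665e-05 · 523.3 / 3.074e+09 = 2.834e-12 m³/m.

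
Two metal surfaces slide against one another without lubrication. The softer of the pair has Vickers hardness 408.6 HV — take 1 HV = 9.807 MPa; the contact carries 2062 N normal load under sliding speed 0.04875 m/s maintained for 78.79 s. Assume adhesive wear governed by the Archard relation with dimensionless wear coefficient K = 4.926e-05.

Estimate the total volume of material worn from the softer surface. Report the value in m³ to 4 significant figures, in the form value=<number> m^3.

Shown intermediates are rounded; all working math keeps full precision. Rounded just once to four significant digits.
Convert: Distance L = v·t = 0.04875 m/s × 78.79 s = 3.841 m.
Convert: Hardness H = 408.6 HV × 9.807 MPa/HV = 4007 MPa = 4.007e+09 Pa.
Restated in SI base units: W = 2062 N, H = 4.007e+09 Pa, K = 4.926e-05.
Wear volume V = K·W·L/H = 4.926e-05 · 2062 · 3.841 / 4.007e+09 = 9.736e-11 m³.

value=9.736e-11 m^3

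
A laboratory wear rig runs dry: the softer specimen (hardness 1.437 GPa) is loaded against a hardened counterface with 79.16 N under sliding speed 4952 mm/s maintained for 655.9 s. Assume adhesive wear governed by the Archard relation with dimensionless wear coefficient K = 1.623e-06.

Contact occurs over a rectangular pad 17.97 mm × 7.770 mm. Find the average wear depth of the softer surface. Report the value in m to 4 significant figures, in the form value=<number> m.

The intermediates appear rounded. All arithmetic carries full precision — rounded once at the end to 4 significant digits.
Convert: Sliding speed v = 4952 mm/s = 4.952 m/s. Path length L = v·t = 4.952 m/s × 655.9 s = 3248 m.
Convert: Hardness H = 1.437 GPa = 1.437e+09 Pa.
Convert: Pad sides 17.97 mm × 7.770 mm = 0.01797 m × 0.007770 m. Contact area A = 0.01797 m × 0.007770 m = 1.396e-04 m².
SI base units throughout: W = 79.16 N, H = 1.437e+09 Pa, K = 1.623e-06.
Wear volume V = K·W·L/H = 1.623e-06 · 79.16 · 3248 / 1.437e+09 = 2.904e-10 m³.
Mean depth h = V/A = 2.904e-10 / 1.396e-04 = 2.080e-06 m.

value=2.080e-06 m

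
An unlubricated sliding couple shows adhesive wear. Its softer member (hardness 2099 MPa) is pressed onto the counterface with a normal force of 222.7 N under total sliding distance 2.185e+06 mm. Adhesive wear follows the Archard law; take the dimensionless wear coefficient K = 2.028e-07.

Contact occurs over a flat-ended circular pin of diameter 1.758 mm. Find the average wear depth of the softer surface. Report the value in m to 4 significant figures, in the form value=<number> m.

The intermediates are printed rounded, and each operation holds full float precision, and one final rounding, at four significant digits.
The distance L = 2.185e+06 mm = 2185 m.
Hardness H = 2099 MPa = 2.099e+09 Pa.
Pin diameter d = 1.758 mm = 0.001758 m. Contact area A = π·d²/4 = π·(0.001758 m)²/4 = 2.427e-06 m².
In SI base units: W = 222.7 N, H = 2.099e+09 Pa, K = 2.028e-07.
Archard volume V = K·W·L/H = 2.028e-07 · 222.7 · 2185 / 2.099e+09 = 4.701e-11 m³.
Average depth h = V/A = 4.701e-11 / 2.427e-06 = 1.937e-05 m.

value=1.937e-05 m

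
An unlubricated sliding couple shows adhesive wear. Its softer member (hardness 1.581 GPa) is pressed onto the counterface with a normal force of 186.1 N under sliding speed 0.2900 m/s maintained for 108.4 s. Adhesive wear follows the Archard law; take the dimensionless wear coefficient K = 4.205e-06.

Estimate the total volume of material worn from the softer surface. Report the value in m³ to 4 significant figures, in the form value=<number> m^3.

The computation holds exact precision — intermediate values are displayed rounded. Rounded once at the end to 4 significant digits.
Convert: Sliding distance L = v·t = 0.2900 m/s × 108.4 s = 31.44 m.
Convert: Hardness H = 1.581 GPa = 1.581e+09 Pa.
As SI base values: W = 186.1 N, H = 1.581e+09 Pa, K = 4.205e-06.
Apply Archard: V = K·W·L/H = 4.205e-06 · 186.1 · 31.44 / 1.581e+09 = 1.556e-11 m³.

value=1.556e-11 m^3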